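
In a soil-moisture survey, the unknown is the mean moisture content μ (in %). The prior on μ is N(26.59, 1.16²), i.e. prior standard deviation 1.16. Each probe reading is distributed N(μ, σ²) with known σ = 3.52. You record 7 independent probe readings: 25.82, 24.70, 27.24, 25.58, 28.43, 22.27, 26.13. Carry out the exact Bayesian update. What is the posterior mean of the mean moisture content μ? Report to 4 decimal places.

For Normal data with known variance σ², a Normal(μ₀, σ₀²) prior on μ is conjugate. Posterior precision = 1/σ₀² + n/σ²; posterior mean is the precision-weighted average of μ₀ and x̄.
Σxᵢ = 25.82 + 24.70 + 27.24 + 25.58 + 28.43 + 22.27 + 26.13 = 180.17, so n·x̄ = 180.17.
σ₀² = 1.16² = 1.3456, σ² = 3.52² = 12.3904; σ² + n·σ₀² = 12.3904 + 7·1.3456 = 21.8096.
Posterior mean = (μ₀/σ₀² + n·x̄/σ²)/(1/σ₀² + n/σ²) = (σ²·μ₀ + σ₀²·n·x̄)/(σ² + n·σ₀²) = (12.3904·26.59 + 1.3456·180.17)/21.8096 = 571.897488/21.8096 = 26.2223.

26.2223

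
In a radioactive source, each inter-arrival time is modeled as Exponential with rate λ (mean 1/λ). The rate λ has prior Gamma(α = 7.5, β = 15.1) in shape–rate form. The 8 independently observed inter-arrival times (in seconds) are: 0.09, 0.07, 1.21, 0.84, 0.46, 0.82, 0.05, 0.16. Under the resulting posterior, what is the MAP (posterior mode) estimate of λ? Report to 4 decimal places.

0.7713

With a Gamma(shape α, rate β) prior on the exponential rate λ, the posterior after n observations with total T = Σxᵢ is Gamma(α+n, β+T).
Sum of observations T = 3.70 seconds; n = 8.
Posterior: Gamma(7.5+8, 15.1+3.70) = Gamma(15.5, 18.80).
Mode = (α−1)/β = 0.7713.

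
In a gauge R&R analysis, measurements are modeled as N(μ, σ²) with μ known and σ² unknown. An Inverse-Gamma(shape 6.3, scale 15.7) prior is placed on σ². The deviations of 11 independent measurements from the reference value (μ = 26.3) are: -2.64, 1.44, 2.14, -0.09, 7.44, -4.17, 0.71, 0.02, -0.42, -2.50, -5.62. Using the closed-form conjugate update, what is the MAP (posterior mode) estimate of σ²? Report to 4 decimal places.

With known mean μ and an Inverse-Gamma(α, β) prior on σ², the Normal likelihood is conjugate: posterior is Inv-Gamma(α + n/2, β + Σ(xᵢ−μ)²/2).
Σ(xᵢ−μ)² = (-2.64)² + (1.44)² + (2.14)² + (-0.09)² + (7.44)² + (-4.17)² + (0.71)² + (0.02)² + (-0.42)² + (-2.50)² + (-5.62)² = 124.8887.
Posterior: Inv-Gamma(6.3 + 11/2, 15.7 + 124.8887/2) = Inv-Gamma(11.80, 78.14435).
Mode = β/(α+1) = 78.14435/12.80 = 6.1050.

6.1050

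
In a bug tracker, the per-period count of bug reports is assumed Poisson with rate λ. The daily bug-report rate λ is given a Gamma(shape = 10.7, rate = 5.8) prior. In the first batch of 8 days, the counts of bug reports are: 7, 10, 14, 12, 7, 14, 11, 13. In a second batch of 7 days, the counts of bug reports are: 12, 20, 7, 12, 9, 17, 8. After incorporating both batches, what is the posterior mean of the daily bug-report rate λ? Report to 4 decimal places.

8.8317

With a Gamma(shape α, rate β) prior, the Poisson likelihood is conjugate: the posterior is Gamma(α + ΣXᵢ, β + n).
Batch 1: sum of counts S = 88 over n = 8 days.
After batch 1: Gamma(α+S, β+n) = Gamma(10.7+88, 5.8+8) = Gamma(98.7, 13.8).
Batch 2: sum of counts S = 85 over n = 7 days.
After batch 2: Gamma(α+S, β+n) = Gamma(98.7+85, 13.8+7) = Gamma(183.7, 20.8).
Posterior mean = α/β = 183.7/20.8 = 8.8317.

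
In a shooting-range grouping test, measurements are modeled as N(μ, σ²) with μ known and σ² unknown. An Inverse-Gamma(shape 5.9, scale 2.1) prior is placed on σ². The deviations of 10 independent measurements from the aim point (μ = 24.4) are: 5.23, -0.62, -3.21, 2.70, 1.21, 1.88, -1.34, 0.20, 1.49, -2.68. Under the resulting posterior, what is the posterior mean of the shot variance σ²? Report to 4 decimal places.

With known mean μ and an Inverse-Gamma(α, β) prior on σ², the Normal likelihood is conjugate: posterior is Inv-Gamma(α + n/2, β + Σ(xᵢ−μ)²/2).
Σ(xᵢ−μ)² = (5.23)² + (-0.62)² + (-3.21)² + (2.70)² + (1.21)² + (1.88)² + (-1.34)² + (0.20)² + (1.49)² + (-2.68)² = 61.5680.
Posterior: Inv-Gamma(5.9 + 10/2, 2.1 + 61.5680/2) = Inv-Gamma(10.90, 32.88400).
E[σ²|data] = β/(α−1) = 32.88400/9.90 = 3.3216.

3.3216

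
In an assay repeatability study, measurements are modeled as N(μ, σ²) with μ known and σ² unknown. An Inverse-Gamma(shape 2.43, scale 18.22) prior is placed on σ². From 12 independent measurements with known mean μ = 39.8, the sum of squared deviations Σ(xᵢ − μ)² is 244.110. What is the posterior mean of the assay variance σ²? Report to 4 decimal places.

With known mean μ and an Inverse-Gamma(α, β) prior on σ², the Normal likelihood is conjugate: posterior is Inv-Gamma(α + n/2, β + Σ(xᵢ−μ)²/2).
Posterior: Inv-Gamma(2.43 + 12/2, 18.22 + 244.110/2) = Inv-Gamma(8.43, 140.2750).
E[σ²|data] = β/(α−1) = 140.2750/7.43 = 18.8795.

18.8795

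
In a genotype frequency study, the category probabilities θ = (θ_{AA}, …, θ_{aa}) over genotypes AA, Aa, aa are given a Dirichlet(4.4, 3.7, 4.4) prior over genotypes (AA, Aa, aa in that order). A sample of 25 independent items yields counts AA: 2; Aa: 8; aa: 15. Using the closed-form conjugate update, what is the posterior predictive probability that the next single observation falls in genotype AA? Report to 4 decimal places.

0.1707

The Dirichlet prior is conjugate to the Multinomial likelihood: each posterior αⱼ = prior αⱼ + observed count nⱼ.
Posterior concentration: (6.4, 11.7, 19.4), total = 37.5.
P(next = AA | data) = α_{AA}/Σα = 0.1707.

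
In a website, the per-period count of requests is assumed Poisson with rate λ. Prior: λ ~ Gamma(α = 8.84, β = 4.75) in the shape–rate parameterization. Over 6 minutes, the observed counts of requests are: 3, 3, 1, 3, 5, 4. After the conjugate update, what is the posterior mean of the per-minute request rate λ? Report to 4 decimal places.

2.5898

With a Gamma(shape α, rate β) prior, the Poisson likelihood is conjugate: the posterior is Gamma(α + ΣXᵢ, β + n).
Sum of counts S = 19 over n = 6 minutes.
Posterior: Gamma(α+S, β+n) = Gamma(8.84+19, 4.75+6) = Gamma(27.84, 10.75).
Posterior mean = α/β = 27.84/10.75 = 2.5898.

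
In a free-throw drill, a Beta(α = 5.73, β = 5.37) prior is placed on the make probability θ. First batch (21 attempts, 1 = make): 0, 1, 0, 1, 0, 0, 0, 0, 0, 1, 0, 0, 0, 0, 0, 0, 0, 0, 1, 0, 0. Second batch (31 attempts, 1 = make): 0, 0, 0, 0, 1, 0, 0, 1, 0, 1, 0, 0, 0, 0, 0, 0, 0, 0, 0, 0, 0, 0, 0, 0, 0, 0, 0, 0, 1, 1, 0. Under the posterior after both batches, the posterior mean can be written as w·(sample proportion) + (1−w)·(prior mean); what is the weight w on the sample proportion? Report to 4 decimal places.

The Beta prior is conjugate to a Binomial/Bernoulli likelihood; the update adds successes to α and failures to β.
Total number of attempts: n = 21 + 31 = 52.
Posterior mean = (α₀+k)/(α₀+β₀+n) = [n/(α₀+β₀+n)]·(k/n) + [(α₀+β₀)/(α₀+β₀+n)]·α₀/(α₀+β₀), so only n and the prior enter the weight.
The weight on the data is w = n/(α₀+β₀+n) = 52/(5.73+5.37+52) = 52/63.10 = 0.8241.

0.8241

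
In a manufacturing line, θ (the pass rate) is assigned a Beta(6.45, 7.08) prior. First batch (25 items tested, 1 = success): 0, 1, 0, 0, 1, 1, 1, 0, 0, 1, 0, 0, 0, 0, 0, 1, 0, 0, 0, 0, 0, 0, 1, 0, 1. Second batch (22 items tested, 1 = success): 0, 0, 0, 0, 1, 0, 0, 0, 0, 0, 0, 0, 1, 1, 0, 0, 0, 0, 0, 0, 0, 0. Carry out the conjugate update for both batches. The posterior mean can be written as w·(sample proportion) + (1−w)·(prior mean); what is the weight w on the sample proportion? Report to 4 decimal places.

0.7765

The Beta prior is conjugate to a Binomial/Bernoulli likelihood; the update adds successes to α and failures to β.
Total number of items tested: n = 25 + 22 = 47.
Posterior mean = (α₀+k)/(α₀+β₀+n) = [n/(α₀+β₀+n)]·(k/n) + [(α₀+β₀)/(α₀+β₀+n)]·α₀/(α₀+β₀), so only n and the prior enter the weight.
The weight on the data is w = n/(α₀+β₀+n) = 47/(6.45+7.08+47) = 47/60.53 = 0.7765.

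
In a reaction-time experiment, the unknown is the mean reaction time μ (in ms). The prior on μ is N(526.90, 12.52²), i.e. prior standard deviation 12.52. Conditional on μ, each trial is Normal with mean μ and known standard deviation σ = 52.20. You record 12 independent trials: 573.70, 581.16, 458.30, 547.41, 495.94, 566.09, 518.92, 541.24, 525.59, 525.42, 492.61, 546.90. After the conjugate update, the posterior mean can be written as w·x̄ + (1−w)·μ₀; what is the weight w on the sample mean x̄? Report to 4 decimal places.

For Normal data with known variance σ², a Normal(μ₀, σ₀²) prior on μ is conjugate. Posterior precision = 1/σ₀² + n/σ²; posterior mean is the precision-weighted average of μ₀ and x̄.
σ₀² = 12.52² = 156.7504, σ² = 52.20² = 2724.84. Prior precision 1/σ₀² = 1/156.7504; data precision n/σ² = 12/2724.84.
w = (n/σ²)/(1/σ₀² + n/σ²) = n·σ₀²/(σ² + n·σ₀²) = 12·156.7504/(2724.84 + 12·156.7504) = 1881.0048/4605.8448 = 0.4084.

0.4084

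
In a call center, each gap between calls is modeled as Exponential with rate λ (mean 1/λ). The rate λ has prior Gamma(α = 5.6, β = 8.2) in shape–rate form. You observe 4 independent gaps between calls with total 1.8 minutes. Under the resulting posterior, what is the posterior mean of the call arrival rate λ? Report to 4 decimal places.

0.9600

With a Gamma(shape α, rate β) prior on the exponential rate λ, the posterior after n observations with total T = Σxᵢ is Gamma(α+n, β+T).
Posterior: Gamma(5.6+4, 8.2+1.8) = Gamma(9.6, 10.0).
Posterior mean of λ = α/β = 9.6/10.0 = 0.9600.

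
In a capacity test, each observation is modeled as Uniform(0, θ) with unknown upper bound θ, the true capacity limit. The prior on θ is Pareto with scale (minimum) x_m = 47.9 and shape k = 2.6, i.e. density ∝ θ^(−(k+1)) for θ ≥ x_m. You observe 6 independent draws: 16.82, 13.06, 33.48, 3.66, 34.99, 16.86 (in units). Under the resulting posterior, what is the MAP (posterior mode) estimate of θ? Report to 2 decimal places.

47.90

A Pareto(scale x_m, shape k) prior on the upper bound θ of Uniform(0, θ) is conjugate: posterior is Pareto(max(x_m, max xᵢ), k + n).
Sample maximum = 34.99; prior scale x_m = 47.9 → posterior scale = max = 47.90.
Posterior shape = 2.6 + 6 = 8.6.
The Pareto density is decreasing on [x_m, ∞), so the mode is x_m = 47.90.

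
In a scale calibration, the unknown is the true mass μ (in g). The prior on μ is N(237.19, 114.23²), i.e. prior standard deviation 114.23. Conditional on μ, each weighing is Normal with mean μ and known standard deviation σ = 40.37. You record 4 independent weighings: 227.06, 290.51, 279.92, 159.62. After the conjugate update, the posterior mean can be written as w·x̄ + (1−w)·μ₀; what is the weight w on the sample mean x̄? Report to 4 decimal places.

For Normal data with known variance σ², a Normal(μ₀, σ₀²) prior on μ is conjugate. Posterior precision = 1/σ₀² + n/σ²; posterior mean is the precision-weighted average of μ₀ and x̄.
σ₀² = 114.23² = 13048.4929, σ² = 40.37² = 1629.7369. Prior precision 1/σ₀² = 1/13048.4929; data precision n/σ² = 4/1629.7369.
w = (n/σ²)/(1/σ₀² + n/σ²) = n·σ₀²/(σ² + n·σ₀²) = 4·13048.4929/(1629.7369 + 4·13048.4929) = 52193.9716/53823.7085 = 0.9697.

0.9697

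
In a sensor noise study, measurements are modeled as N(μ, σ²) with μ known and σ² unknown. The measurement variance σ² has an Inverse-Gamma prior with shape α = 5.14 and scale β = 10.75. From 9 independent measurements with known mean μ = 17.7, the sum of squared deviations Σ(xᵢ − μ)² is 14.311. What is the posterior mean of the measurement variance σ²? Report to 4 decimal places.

With known mean μ and an Inverse-Gamma(α, β) prior on σ², the Normal likelihood is conjugate: posterior is Inv-Gamma(α + n/2, β + Σ(xᵢ−μ)²/2).
Posterior: Inv-Gamma(5.14 + 9/2, 10.75 + 14.311/2) = Inv-Gamma(9.64, 17.9055).
E[σ²|data] = β/(α−1) = 17.9055/8.64 = 2.0724.

2.0724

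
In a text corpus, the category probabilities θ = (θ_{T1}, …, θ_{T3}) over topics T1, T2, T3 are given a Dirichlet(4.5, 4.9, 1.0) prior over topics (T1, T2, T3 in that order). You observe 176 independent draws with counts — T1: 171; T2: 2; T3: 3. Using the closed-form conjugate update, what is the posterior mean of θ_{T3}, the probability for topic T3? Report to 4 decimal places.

The Dirichlet prior is conjugate to the Multinomial likelihood: each posterior αⱼ = prior αⱼ + observed count nⱼ.
Posterior concentration: (175.5, 6.9, 4.0), total = 186.4.
E[θ_{T3}|data] = α_{T3}/Σα = 4.0/186.4 = 0.0215.

0.0215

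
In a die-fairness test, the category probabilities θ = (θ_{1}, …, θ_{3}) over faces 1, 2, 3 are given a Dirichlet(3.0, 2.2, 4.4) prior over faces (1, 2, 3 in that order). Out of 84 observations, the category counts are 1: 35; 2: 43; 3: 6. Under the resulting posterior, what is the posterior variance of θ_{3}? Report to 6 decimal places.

The Dirichlet prior is conjugate to the Multinomial likelihood: each posterior αⱼ = prior αⱼ + observed count nⱼ.
Posterior concentration: (38.0, 45.2, 10.4), total = 93.6.
Var[θ_j] = α_j(Σα−α_j)/((Σα)²(Σα+1)) = 10.4·83.2/(93.6²·94.6) = 0.001044.

0.001044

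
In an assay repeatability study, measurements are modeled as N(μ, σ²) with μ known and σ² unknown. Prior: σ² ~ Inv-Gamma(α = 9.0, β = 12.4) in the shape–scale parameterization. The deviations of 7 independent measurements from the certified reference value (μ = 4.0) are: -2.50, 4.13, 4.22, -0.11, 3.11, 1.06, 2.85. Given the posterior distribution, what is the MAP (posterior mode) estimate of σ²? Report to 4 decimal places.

3.1424

With known mean μ and an Inverse-Gamma(α, β) prior on σ², the Normal likelihood is conjugate: posterior is Inv-Gamma(α + n/2, β + Σ(xᵢ−μ)²/2).
Σ(xᵢ−μ)² = (-2.50)² + (4.13)² + (4.22)² + (-0.11)² + (3.11)² + (1.06)² + (2.85)² = 60.0456.
Posterior: Inv-Gamma(9.0 + 7/2, 12.4 + 60.0456/2) = Inv-Gamma(12.50, 42.42280).
Mode = β/(α+1) = 42.42280/13.50 = 3.1424.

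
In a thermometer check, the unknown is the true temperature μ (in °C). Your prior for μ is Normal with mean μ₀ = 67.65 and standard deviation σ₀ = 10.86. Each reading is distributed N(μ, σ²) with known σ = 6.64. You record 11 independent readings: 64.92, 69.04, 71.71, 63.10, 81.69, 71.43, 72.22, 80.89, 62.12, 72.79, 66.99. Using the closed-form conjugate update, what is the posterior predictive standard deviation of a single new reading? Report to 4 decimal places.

For Normal data with known variance σ², a Normal(μ₀, σ₀²) prior on μ is conjugate. Posterior precision = 1/σ₀² + n/σ²; posterior mean is the precision-weighted average of μ₀ and x̄.
σ₀² = 10.86² = 117.9396, σ² = 6.64² = 44.0896; σ² + n·σ₀² = 44.0896 + 11·117.9396 = 1341.4252.
Posterior precision = 1/σ₀² + n/σ² = 1/117.9396 + 11/44.0896 = (σ² + n·σ₀²)/(σ₀²σ²) = 1341.4252/(117.9396·44.0896); posterior variance σₙ² = σ₀²σ²/(σ² + n·σ₀²) = 117.9396·44.0896/1341.4252 = 3.876407.
Predictive variance for one new observation = σₙ² + σ² = 117.9396·44.0896/1341.4252 + 44.0896 = σ²·(σ₀² + 1341.4252)/1341.4252 = 44.0896·1459.3648/1341.4252 = 47.966007; SD = √(44.0896·1459.3648/1341.4252) = 6.9257.

6.9257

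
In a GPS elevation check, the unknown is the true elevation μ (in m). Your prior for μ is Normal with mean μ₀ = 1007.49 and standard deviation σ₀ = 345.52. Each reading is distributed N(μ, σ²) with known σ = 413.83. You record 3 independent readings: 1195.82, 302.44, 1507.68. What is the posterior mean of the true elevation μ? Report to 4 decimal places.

1003.7624

For Normal data with known variance σ², a Normal(μ₀, σ₀²) prior on μ is conjugate. Posterior precision = 1/σ₀² + n/σ²; posterior mean is the precision-weighted average of μ₀ and x̄.
Σxᵢ = 1195.82 + 302.44 + 1507.68 = 3005.94, so n·x̄ = 3005.94.
σ₀² = 345.52² = 119384.0704, σ² = 413.83² = 171255.2689; σ² + n·σ₀² = 171255.2689 + 3·119384.0704 = 529407.4801.
Posterior mean = (μ₀/σ₀² + n·x̄/σ²)/(1/σ₀² + n/σ²) = (σ²·μ₀ + σ₀²·n·x̄)/(σ² + n·σ₀²) = (171255.2689·1007.49 + 119384.0704·3005.94)/529407.4801 = 531399323.442237/529407.4801 = 1003.7624.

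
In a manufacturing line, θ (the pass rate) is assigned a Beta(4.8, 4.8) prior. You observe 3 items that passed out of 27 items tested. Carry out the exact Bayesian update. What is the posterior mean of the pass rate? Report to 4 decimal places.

The Beta prior is conjugate to a Binomial/Bernoulli likelihood; the update adds successes to α and failures to β.
Posterior: Beta(α+k, β+n−k) = Beta(4.8+3, 4.8+24) = Beta(7.8, 28.8).
Posterior mean = α/(α+β) = 7.8/36.6 = 0.2131.

0.2131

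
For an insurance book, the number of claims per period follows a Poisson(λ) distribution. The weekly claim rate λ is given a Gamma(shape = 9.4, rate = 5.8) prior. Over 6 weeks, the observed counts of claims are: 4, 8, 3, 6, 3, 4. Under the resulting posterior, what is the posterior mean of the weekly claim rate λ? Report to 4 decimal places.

With a Gamma(shape α, rate β) prior, the Poisson likelihood is conjugate: the posterior is Gamma(α + ΣXᵢ, β + n).
Sum of counts S = 28 over n = 6 weeks.
Posterior: Gamma(α+S, β+n) = Gamma(9.4+28, 5.8+6) = Gamma(37.4, 11.8).
Posterior mean = α/β = 37.4/11.8 = 3.1695.

3.1695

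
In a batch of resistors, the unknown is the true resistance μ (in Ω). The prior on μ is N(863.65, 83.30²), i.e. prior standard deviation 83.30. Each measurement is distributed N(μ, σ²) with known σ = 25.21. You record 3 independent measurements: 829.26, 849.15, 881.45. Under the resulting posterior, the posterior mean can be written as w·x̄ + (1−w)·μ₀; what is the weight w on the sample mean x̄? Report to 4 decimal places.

For Normal data with known variance σ², a Normal(μ₀, σ₀²) prior on μ is conjugate. Posterior precision = 1/σ₀² + n/σ²; posterior mean is the precision-weighted average of μ₀ and x̄.
σ₀² = 83.30² = 6938.89, σ² = 25.21² = 635.5441. Prior precision 1/σ₀² = 1/6938.89; data precision n/σ² = 3/635.5441.
w = (n/σ²)/(1/σ₀² + n/σ²) = n·σ₀²/(σ² + n·σ₀²) = 3·6938.89/(635.5441 + 3·6938.89) = 20816.67/21452.2141 = 0.9704.

0.9704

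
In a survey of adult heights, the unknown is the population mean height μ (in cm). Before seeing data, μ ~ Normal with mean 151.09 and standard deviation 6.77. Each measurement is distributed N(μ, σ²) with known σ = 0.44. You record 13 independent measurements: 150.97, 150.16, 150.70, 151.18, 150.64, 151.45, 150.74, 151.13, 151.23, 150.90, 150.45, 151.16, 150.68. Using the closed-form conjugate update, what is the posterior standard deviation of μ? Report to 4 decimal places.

For Normal data with known variance σ², a Normal(μ₀, σ₀²) prior on μ is conjugate. Posterior precision = 1/σ₀² + n/σ²; posterior mean is the precision-weighted average of μ₀ and x̄.
σ₀² = 6.77² = 45.8329, σ² = 0.44² = 0.1936; σ² + n·σ₀² = 0.1936 + 13·45.8329 = 596.0213.
Posterior precision = 1/σ₀² + n/σ² = 1/45.8329 + 13/0.1936 = (σ² + n·σ₀²)/(σ₀²σ²) = 596.0213/(45.8329·0.1936); posterior variance σₙ² = σ₀²σ²/(σ² + n·σ₀²) = 45.8329·0.1936/596.0213 = 0.014887.
Posterior SD = √σₙ² = √(45.8329·0.1936/596.0213) = 0.1220.

0.1220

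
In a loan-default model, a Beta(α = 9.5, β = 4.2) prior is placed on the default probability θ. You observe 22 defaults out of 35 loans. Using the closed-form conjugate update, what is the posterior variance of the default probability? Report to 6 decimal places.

0.004596

The Beta prior is conjugate to a Binomial/Bernoulli likelihood; the update adds successes to α and failures to β.
Posterior: Beta(α+k, β+n−k) = Beta(9.5+22, 4.2+13) = Beta(31.5, 17.2).
Var = αβ/((α+β)²(α+β+1)) = 31.5·17.2/(48.7²·49.7) = 0.004596.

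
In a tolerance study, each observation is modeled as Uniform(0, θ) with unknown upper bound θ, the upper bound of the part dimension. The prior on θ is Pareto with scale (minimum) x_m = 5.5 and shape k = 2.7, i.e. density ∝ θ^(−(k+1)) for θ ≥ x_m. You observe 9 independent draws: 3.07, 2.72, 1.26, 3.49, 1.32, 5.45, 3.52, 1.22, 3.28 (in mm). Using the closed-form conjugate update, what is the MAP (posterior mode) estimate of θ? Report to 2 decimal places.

5.50

A Pareto(scale x_m, shape k) prior on the upper bound θ of Uniform(0, θ) is conjugate: posterior is Pareto(max(x_m, max xᵢ), k + n).
Sample maximum = 5.45; prior scale x_m = 5.5 → posterior scale = max = 5.50.
Posterior shape = 2.7 + 9 = 11.7.
The Pareto density is decreasing on [x_m, ∞), so the mode is x_m = 5.50.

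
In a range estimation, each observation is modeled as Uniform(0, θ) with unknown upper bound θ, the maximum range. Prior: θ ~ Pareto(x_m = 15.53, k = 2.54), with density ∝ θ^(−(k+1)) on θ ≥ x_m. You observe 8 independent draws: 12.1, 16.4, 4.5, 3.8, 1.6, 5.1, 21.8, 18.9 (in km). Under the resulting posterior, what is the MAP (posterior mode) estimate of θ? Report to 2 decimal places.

21.80

A Pareto(scale x_m, shape k) prior on the upper bound θ of Uniform(0, θ) is conjugate: posterior is Pareto(max(x_m, max xᵢ), k + n).
Sample maximum = 21.8; prior scale x_m = 15.53 → posterior scale = max = 21.80.
Posterior shape = 2.54 + 8 = 10.54.
The Pareto density is decreasing on [x_m, ∞), so the mode is x_m = 21.80.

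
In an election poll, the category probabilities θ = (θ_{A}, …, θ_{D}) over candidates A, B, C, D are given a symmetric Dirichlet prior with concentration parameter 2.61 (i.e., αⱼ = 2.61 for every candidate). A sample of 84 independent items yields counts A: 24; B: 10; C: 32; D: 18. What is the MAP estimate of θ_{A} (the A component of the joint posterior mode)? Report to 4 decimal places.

The Dirichlet prior is conjugate to the Multinomial likelihood: each posterior αⱼ = prior αⱼ + observed count nⱼ.
Posterior concentration: (26.61, 12.61, 34.61, 20.61), total = 94.44.
Joint mode component: (α_{A}−1)/(Σα−K) = 25.61/90.44 = 0.2832.

0.2832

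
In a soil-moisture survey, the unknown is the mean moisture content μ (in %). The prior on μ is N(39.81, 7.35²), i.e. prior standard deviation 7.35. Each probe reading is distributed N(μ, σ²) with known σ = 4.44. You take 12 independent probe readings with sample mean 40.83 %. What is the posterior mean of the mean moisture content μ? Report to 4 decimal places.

40.7999

For Normal data with known variance σ², a Normal(μ₀, σ₀²) prior on μ is conjugate. Posterior precision = 1/σ₀² + n/σ²; posterior mean is the precision-weighted average of μ₀ and x̄.
n·x̄ = 12·40.83 = 489.96.
σ₀² = 7.35² = 54.0225, σ² = 4.44² = 19.7136; σ² + n·σ₀² = 19.7136 + 12·54.0225 = 667.9836.
Posterior mean = (μ₀/σ₀² + n·x̄/σ²)/(1/σ₀² + n/σ²) = (σ²·μ₀ + σ₀²·n·x̄)/(σ² + n·σ₀²) = (19.7136·39.81 + 54.0225·489.96)/667.9836 = 27253.662516/667.9836 = 40.7999.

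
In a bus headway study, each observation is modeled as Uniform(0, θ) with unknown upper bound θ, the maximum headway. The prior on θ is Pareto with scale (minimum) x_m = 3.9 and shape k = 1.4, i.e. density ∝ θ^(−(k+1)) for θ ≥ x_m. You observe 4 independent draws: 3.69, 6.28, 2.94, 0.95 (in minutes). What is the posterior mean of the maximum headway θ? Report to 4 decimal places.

7.7073

A Pareto(scale x_m, shape k) prior on the upper bound θ of Uniform(0, θ) is conjugate: posterior is Pareto(max(x_m, max xᵢ), k + n).
Sample maximum = 6.28; prior scale x_m = 3.9 → posterior scale = max = 6.28.
Posterior shape = 1.4 + 4 = 5.4.
E[θ|data] = k·x_m/(k−1) = 5.4·6.28/4.4 = 7.7073.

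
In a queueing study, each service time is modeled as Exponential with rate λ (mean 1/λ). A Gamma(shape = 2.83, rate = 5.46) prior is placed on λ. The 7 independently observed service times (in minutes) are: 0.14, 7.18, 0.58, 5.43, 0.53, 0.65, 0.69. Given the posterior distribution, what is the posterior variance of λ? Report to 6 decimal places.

0.023030

With a Gamma(shape α, rate β) prior on the exponential rate λ, the posterior after n observations with total T = Σxᵢ is Gamma(α+n, β+T).
Sum of observations T = 15.20 minutes; n = 7.
Posterior: Gamma(2.83+7, 5.46+15.20) = Gamma(9.83, 20.66).
Var = α/β² = 0.023030.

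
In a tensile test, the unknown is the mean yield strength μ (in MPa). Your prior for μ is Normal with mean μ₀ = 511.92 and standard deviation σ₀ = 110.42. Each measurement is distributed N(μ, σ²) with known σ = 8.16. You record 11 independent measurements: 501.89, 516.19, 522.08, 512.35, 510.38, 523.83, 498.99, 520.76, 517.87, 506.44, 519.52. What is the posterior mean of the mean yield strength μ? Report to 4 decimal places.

513.6628

For Normal data with known variance σ², a Normal(μ₀, σ₀²) prior on μ is conjugate. Posterior precision = 1/σ₀² + n/σ²; posterior mean is the precision-weighted average of μ₀ and x̄.
Σxᵢ = 501.89 + 516.19 + 522.08 + 512.35 + 510.38 + 523.83 + 498.99 + 520.76 + 517.87 + 506.44 + 519.52 = 5650.3, so n·x̄ = 5650.3.
σ₀² = 110.42² = 12192.5764, σ² = 8.16² = 66.5856; σ² + n·σ₀² = 66.5856 + 11·12192.5764 = 134184.926.
Posterior mean = (μ₀/σ₀² + n·x̄/σ²)/(1/σ₀² + n/σ²) = (σ²·μ₀ + σ₀²·n·x̄)/(σ² + n·σ₀²) = (66.5856·511.92 + 12192.5764·5650.3)/134184.926 = 68925800.933272/134184.926 = 513.6628.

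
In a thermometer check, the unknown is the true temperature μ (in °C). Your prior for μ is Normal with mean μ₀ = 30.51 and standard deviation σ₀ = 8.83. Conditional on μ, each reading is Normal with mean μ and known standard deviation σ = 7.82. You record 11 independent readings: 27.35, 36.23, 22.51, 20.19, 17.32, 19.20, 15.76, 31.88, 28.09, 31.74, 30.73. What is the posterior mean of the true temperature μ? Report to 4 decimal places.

For Normal data with known variance σ², a Normal(μ₀, σ₀²) prior on μ is conjugate. Posterior precision = 1/σ₀² + n/σ²; posterior mean is the precision-weighted average of μ₀ and x̄.
Σxᵢ = 27.35 + 36.23 + 22.51 + 20.19 + 17.32 + 19.20 + 15.76 + 31.88 + 28.09 + 31.74 + 30.73 = 281, so n·x̄ = 281.
σ₀² = 8.83² = 77.9689, σ² = 7.82² = 61.1524; σ² + n·σ₀² = 61.1524 + 11·77.9689 = 918.8103.
Posterior mean = (μ₀/σ₀² + n·x̄/σ²)/(1/σ₀² + n/σ²) = (σ²·μ₀ + σ₀²·n·x̄)/(σ² + n·σ₀²) = (61.1524·30.51 + 77.9689·281)/918.8103 = 23775.020624/918.8103 = 25.8759.

25.8759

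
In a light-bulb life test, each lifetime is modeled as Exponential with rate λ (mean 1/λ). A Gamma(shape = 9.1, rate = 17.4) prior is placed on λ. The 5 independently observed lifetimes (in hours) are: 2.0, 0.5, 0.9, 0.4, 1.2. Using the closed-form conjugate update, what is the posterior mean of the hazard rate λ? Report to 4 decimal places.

0.6295

With a Gamma(shape α, rate β) prior on the exponential rate λ, the posterior after n observations with total T = Σxᵢ is Gamma(α+n, β+T).
Sum of observations T = 5.0 hours; n = 5.
Posterior: Gamma(9.1+5, 17.4+5.0) = Gamma(14.1, 22.4).
Posterior mean of λ = α/β = 14.1/22.4 = 0.6295.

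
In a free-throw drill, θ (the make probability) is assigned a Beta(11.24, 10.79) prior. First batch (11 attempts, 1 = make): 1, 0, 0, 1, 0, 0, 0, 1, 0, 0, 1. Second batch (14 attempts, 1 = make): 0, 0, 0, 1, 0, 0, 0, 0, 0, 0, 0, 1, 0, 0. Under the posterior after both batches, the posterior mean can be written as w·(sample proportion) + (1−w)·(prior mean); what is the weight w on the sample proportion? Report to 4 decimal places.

The Beta prior is conjugate to a Binomial/Bernoulli likelihood; the update adds successes to α and failures to β.
Total number of attempts: n = 11 + 14 = 25.
Posterior mean = (α₀+k)/(α₀+β₀+n) = [n/(α₀+β₀+n)]·(k/n) + [(α₀+β₀)/(α₀+β₀+n)]·α₀/(α₀+β₀), so only n and the prior enter the weight.
The weight on the data is w = n/(α₀+β₀+n) = 25/(11.24+10.79+25) = 25/47.03 = 0.5316.

0.5316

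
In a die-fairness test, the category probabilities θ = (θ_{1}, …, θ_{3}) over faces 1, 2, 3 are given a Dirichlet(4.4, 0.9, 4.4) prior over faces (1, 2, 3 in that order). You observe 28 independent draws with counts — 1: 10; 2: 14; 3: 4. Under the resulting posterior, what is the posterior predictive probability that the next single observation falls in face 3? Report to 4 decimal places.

0.2228

The Dirichlet prior is conjugate to the Multinomial likelihood: each posterior αⱼ = prior αⱼ + observed count nⱼ.
Posterior concentration: (14.4, 14.9, 8.4), total = 37.7.
P(next = 3 | data) = α_{3}/Σα = 0.2228.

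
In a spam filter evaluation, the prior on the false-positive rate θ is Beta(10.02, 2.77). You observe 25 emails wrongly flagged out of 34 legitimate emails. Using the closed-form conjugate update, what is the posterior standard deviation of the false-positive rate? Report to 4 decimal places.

0.0628

The Beta prior is conjugate to a Binomial/Bernoulli likelihood; the update adds successes to α and failures to β.
Posterior: Beta(α+k, β+n−k) = Beta(10.02+25, 2.77+9) = Beta(35.02, 11.77).
Var = αβ/((α+β)²(α+β+1)) = 35.02·11.77/(46.79²·47.79) = 0.00393958; SD = √0.00393958 = 0.0628.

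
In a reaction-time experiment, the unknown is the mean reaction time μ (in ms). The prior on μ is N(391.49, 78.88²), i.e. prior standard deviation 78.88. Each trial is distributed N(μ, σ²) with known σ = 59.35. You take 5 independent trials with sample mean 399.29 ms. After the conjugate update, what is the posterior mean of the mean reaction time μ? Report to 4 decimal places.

For Normal data with known variance σ², a Normal(μ₀, σ₀²) prior on μ is conjugate. Posterior precision = 1/σ₀² + n/σ²; posterior mean is the precision-weighted average of μ₀ and x̄.
n·x̄ = 5·399.29 = 1996.45.
σ₀² = 78.88² = 6222.0544, σ² = 59.35² = 3522.4225; σ² + n·σ₀² = 3522.4225 + 5·6222.0544 = 34632.6945.
Posterior mean = (μ₀/σ₀² + n·x̄/σ²)/(1/σ₀² + n/σ²) = (σ²·μ₀ + σ₀²·n·x̄)/(σ² + n·σ₀²) = (3522.4225·391.49 + 6222.0544·1996.45)/34632.6945 = 13801013.691405/34632.6945 = 398.4967.

398.4967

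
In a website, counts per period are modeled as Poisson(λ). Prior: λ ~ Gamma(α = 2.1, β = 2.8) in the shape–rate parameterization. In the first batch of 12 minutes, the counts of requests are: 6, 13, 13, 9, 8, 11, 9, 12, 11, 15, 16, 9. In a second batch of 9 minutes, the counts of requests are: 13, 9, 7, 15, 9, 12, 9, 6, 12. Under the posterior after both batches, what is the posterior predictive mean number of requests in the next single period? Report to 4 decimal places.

With a Gamma(shape α, rate β) prior, the Poisson likelihood is conjugate: the posterior is Gamma(α + ΣXᵢ, β + n).
Batch 1: sum of counts S = 132 over n = 12 minutes.
After batch 1: Gamma(α+S, β+n) = Gamma(2.1+132, 2.8+12) = Gamma(134.1, 14.8).
Batch 2: sum of counts S = 92 over n = 9 minutes.
After batch 2: Gamma(α+S, β+n) = Gamma(134.1+92, 14.8+9) = Gamma(226.1, 23.8).
The predictive distribution for one future period is NegBinom with mean α/β = 9.5000.

9.5000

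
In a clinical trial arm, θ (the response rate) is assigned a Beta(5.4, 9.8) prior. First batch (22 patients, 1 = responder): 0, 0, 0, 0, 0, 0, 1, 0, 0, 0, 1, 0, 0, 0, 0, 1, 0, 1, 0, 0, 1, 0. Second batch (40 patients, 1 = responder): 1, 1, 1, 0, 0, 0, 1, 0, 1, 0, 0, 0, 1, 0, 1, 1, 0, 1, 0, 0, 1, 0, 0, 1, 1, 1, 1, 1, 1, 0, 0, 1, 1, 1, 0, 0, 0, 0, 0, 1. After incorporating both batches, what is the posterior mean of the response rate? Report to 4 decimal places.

0.3938

The Beta prior is conjugate to a Binomial/Bernoulli likelihood; the update adds successes to α and failures to β.
After batch 1: Beta(5.4+5, 9.8+17) = Beta(10.4, 26.8).
After batch 2: Beta(10.4+20, 26.8+20) = Beta(30.4, 46.8).
Posterior mean = α/(α+β) = 30.4/77.2 = 0.3938.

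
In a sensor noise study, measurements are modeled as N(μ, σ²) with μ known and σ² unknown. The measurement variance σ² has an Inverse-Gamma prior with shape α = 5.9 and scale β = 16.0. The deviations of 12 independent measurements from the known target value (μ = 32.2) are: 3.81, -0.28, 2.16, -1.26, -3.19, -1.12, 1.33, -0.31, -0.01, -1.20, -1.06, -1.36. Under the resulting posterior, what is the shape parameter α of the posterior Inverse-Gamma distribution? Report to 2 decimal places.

11.90

With known mean μ and an Inverse-Gamma(α, β) prior on σ², the Normal likelihood is conjugate: posterior is Inv-Gamma(α + n/2, β + Σ(xᵢ−μ)²/2).
Σ(xᵢ−μ)² = (3.81)² + (-0.28)² + (2.16)² + (-1.26)² + (-3.19)² + (-1.12)² + (1.33)² + (-0.31)² + (-0.01)² + (-1.20)² + (-1.06)² + (-1.36)² = 38.5565.
Posterior: Inv-Gamma(5.9 + 12/2, 16.0 + 38.5565/2) = Inv-Gamma(11.90, 35.27825).
Posterior α = 11.90.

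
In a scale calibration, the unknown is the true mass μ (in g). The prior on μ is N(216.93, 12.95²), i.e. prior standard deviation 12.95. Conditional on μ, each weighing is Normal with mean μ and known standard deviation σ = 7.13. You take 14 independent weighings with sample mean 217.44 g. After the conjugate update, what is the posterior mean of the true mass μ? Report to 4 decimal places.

For Normal data with known variance σ², a Normal(μ₀, σ₀²) prior on μ is conjugate. Posterior precision = 1/σ₀² + n/σ²; posterior mean is the precision-weighted average of μ₀ and x̄.
n·x̄ = 14·217.44 = 3044.16.
σ₀² = 12.95² = 167.7025, σ² = 7.13² = 50.8369; σ² + n·σ₀² = 50.8369 + 14·167.7025 = 2398.6719.
Posterior mean = (μ₀/σ₀² + n·x̄/σ²)/(1/σ₀² + n/σ²) = (σ²·μ₀ + σ₀²·n·x̄)/(σ² + n·σ₀²) = (50.8369·216.93 + 167.7025·3044.16)/2398.6719 = 521541.291117/2398.6719 = 217.4292.

217.4292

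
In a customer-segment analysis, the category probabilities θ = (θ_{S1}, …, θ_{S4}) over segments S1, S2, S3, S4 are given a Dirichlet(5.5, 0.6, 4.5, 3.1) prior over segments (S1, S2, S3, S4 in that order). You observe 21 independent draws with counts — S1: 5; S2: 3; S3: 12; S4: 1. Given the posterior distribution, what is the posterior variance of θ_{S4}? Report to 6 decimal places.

0.002919

The Dirichlet prior is conjugate to the Multinomial likelihood: each posterior αⱼ = prior αⱼ + observed count nⱼ.
Posterior concentration: (10.5, 3.6, 16.5, 4.1), total = 34.7.
Var[θ_j] = α_j(Σα−α_j)/((Σα)²(Σα+1)) = 4.1·30.6/(34.7²·35.7) = 0.002919.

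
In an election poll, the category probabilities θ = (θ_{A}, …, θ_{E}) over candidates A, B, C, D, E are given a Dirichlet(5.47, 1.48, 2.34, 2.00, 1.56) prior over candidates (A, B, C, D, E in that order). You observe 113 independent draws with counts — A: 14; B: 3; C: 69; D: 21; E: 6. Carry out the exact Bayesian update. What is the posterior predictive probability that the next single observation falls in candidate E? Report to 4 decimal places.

The Dirichlet prior is conjugate to the Multinomial likelihood: each posterior αⱼ = prior αⱼ + observed count nⱼ.
Posterior concentration: (19.47, 4.48, 71.34, 23.00, 7.56), total = 125.85.
P(next = E | data) = α_{E}/Σα = 0.0601.

0.0601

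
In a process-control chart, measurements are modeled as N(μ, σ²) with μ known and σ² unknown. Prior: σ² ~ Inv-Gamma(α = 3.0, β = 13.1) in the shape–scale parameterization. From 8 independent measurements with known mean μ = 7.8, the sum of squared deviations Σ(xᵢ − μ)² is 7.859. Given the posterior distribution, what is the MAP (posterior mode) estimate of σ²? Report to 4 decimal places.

With known mean μ and an Inverse-Gamma(α, β) prior on σ², the Normal likelihood is conjugate: posterior is Inv-Gamma(α + n/2, β + Σ(xᵢ−μ)²/2).
Posterior: Inv-Gamma(3.0 + 8/2, 13.1 + 7.859/2) = Inv-Gamma(7.00, 17.0295).
Mode = β/(α+1) = 17.0295/8.00 = 2.1287.

2.1287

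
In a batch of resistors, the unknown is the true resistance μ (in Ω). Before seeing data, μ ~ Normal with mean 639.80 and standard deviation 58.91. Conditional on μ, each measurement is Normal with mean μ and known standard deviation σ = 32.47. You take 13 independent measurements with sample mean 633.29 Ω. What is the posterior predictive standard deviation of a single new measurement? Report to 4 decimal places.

33.6682

For Normal data with known variance σ², a Normal(μ₀, σ₀²) prior on μ is conjugate. Posterior precision = 1/σ₀² + n/σ²; posterior mean is the precision-weighted average of μ₀ and x̄.
σ₀² = 58.91² = 3470.3881, σ² = 32.47² = 1054.3009; σ² + n·σ₀² = 1054.3009 + 13·3470.3881 = 46169.3462.
Posterior precision = 1/σ₀² + n/σ² = 1/3470.3881 + 13/1054.3009 = (σ² + n·σ₀²)/(σ₀²σ²) = 46169.3462/(3470.3881·1054.3009); posterior variance σₙ² = σ₀²σ²/(σ² + n·σ₀²) = 3470.3881·1054.3009/46169.3462 = 79.248107.
Predictive variance for one new observation = σₙ² + σ² = 3470.3881·1054.3009/46169.3462 + 1054.3009 = σ²·(σ₀² + 46169.3462)/46169.3462 = 1054.3009·49639.7343/46169.3462 = 1133.549007; SD = √(1054.3009·49639.7343/46169.3462) = 33.6682.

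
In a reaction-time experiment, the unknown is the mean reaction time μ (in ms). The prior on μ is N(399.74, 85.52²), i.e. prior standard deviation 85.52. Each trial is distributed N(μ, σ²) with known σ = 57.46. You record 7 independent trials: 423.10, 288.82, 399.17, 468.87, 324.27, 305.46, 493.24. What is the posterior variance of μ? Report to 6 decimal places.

443.089326

For Normal data with known variance σ², a Normal(μ₀, σ₀²) prior on μ is conjugate. Posterior precision = 1/σ₀² + n/σ²; posterior mean is the precision-weighted average of μ₀ and x̄.
σ₀² = 85.52² = 7313.6704, σ² = 57.46² = 3301.6516; σ² + n·σ₀² = 3301.6516 + 7·7313.6704 = 54497.3444.
Posterior precision = 1/σ₀² + n/σ² = 1/7313.6704 + 7/3301.6516 = (σ² + n·σ₀²)/(σ₀²σ²) = 54497.3444/(7313.6704·3301.6516); posterior variance σₙ² = σ₀²σ²/(σ² + n·σ₀²) = 7313.6704·3301.6516/54497.3444 = 443.089326.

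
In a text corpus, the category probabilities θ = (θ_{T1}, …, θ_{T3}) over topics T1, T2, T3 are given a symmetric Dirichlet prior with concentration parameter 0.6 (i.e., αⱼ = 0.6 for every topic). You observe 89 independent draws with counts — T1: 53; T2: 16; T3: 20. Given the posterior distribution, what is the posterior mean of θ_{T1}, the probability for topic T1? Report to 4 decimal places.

The Dirichlet prior is conjugate to the Multinomial likelihood: each posterior αⱼ = prior αⱼ + observed count nⱼ.
Posterior concentration: (53.6, 16.6, 20.6), total = 90.8.
E[θ_{T1}|data] = α_{T1}/Σα = 53.6/90.8 = 0.5903.

0.5903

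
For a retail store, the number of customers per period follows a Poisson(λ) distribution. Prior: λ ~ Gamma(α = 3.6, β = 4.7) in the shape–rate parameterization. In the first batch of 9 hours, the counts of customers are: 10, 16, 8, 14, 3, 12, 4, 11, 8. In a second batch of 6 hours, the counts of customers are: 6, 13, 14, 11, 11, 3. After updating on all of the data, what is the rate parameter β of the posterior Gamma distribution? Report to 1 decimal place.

19.7

With a Gamma(shape α, rate β) prior, the Poisson likelihood is conjugate: the posterior is Gamma(α + ΣXᵢ, β + n).
Batch 1: sum of counts S = 86 over n = 9 hours.
After batch 1: Gamma(α+S, β+n) = Gamma(3.6+86, 4.7+9) = Gamma(89.6, 13.7).
Batch 2: sum of counts S = 58 over n = 6 hours.
After batch 2: Gamma(α+S, β+n) = Gamma(89.6+58, 13.7+6) = Gamma(147.6, 19.7).
Posterior β = 19.7.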